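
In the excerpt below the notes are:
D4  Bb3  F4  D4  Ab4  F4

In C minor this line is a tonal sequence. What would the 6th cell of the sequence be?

The 2-note cells begin on D4, F4, Ab4 — each up a 3rd from the last.
Carrying on: C5 → Eb5 → G5.
Statement 6 starts on G5 and keeps the same diatonic contour: G5 Eb5.

G5 Eb5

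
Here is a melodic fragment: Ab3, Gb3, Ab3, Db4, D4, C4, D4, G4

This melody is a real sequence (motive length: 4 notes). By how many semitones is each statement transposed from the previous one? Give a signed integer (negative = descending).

The 4-note cells begin on Ab3, D4 — each up a 4th from the last.
Ab3 to D4 spans +6 semitones.

6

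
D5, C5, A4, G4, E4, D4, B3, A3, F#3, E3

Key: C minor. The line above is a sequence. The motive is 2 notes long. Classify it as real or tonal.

real

Each cell has the same semitone pattern (-2,) — intervals are preserved exactly.
And A4 lies outside C minor, so the sequence is real rather than tonal.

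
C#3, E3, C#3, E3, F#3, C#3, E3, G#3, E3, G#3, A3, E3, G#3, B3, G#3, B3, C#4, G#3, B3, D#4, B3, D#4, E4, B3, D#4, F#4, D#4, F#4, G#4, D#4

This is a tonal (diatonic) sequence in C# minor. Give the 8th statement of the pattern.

Taking 6-note groups, the heads are C#3, E3, G#3, B3, D#4: the pattern moves up a 3rd.
Extending up a 3rd: F#4 → A4 → C#5.
So cell 8 is C#5 E5 C#5 E5 F#5 C#5.

C#5 E5 C#5 E5 F#5 C#5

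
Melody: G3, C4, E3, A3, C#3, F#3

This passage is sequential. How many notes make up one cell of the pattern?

There are 6 notes; a 2-note unit gives 3 cells:
G3 C4 | E3 A3 | C#3 F#3
Every group is a transposition down a 3rd of the one before; no shorter unit works.

2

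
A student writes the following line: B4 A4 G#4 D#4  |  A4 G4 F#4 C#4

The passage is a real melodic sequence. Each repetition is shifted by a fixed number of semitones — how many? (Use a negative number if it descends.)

-2

Unit = 4 notes; the statements start on B4, A4, moving down a 2nd each time.
B4 to A4 spans -2 semitones.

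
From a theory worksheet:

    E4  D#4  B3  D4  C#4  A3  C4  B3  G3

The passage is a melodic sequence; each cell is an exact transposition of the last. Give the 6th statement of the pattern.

The 3-note cells begin on E4, D4, C4 — each down a 2nd from the last.
Continuing the starts: Bb3 → Ab3 → Gb3.
So cell 6 is Gb3 F3 Db3.

Gb3 F3 Db3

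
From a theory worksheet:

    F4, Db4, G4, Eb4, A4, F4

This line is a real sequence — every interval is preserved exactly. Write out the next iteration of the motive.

The 2-note cells begin on F4, G4, A4 — each up a 2nd from the last.
So cell 4 is B4 G4.

B4 G4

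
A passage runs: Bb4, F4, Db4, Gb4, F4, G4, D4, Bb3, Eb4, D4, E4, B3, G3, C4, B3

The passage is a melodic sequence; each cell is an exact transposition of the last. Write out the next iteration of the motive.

C#4 G#3 E3 A3 G#3

Taking 5-note groups, the heads are Bb4, G4, E4: the pattern moves down a 3rd.
So cell 4 is C#4 G#3 E3 A3 G#3.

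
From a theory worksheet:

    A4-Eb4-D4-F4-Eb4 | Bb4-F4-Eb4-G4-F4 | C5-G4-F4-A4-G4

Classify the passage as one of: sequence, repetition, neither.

Each 5-note cell is the previous one transposed up a 2nd.

sequence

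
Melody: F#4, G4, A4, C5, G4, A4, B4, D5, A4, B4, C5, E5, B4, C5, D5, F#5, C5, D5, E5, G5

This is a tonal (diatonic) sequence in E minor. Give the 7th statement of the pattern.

Taking 4-note groups, the heads are F#4, G4, A4, B4, C5: the pattern moves up a 2nd.
Carrying on: D5 → E5.
Statement 7 starts on E5 and keeps the same diatonic contour: E5 F#5 G5 B5.

E5 F#5 G5 B5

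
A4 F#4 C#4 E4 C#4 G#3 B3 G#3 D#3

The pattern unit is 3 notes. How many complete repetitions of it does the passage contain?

9 notes in groups of 3 gives 9/3 = 3 statements.
Starts: A4, E4, B3 — each down a 4th.

3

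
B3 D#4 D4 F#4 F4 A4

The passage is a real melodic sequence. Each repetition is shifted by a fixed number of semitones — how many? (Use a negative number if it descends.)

3

With a 2-note motive the entries are B3, D4, F4, each up a 3rd from the previous.
B3 to D4 spans +3 semitones.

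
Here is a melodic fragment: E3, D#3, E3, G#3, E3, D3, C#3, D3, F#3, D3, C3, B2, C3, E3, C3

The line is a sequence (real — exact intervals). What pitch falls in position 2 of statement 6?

With 5-note cells, note 2 of each statement runs D#3, C#3, B2.
Extending down a 2nd: A2 → G2 → F2.

F2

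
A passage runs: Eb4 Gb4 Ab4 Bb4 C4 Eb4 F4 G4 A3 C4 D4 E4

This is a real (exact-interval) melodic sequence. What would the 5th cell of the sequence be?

D#3 F#3 G#3 A#3

With a 4-note motive the entries are Eb4, C4, A3, each down a 3rd from the previous.
Extending down a 3rd: F#3 → D#3.
From D#3 the exact shape gives D#3 F#3 G#3 A#3.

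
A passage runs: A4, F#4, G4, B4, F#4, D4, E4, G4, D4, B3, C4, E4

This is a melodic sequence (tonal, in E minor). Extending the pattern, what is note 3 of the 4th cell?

The unit is 4 notes. Position-3 pitches of the 3 shown cells: G4, E4, C4.
Each moves down a 3rd; the next is A3.

A3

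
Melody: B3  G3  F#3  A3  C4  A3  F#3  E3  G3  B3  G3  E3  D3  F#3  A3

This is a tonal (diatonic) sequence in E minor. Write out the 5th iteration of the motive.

E3 C3 B2 D3 F#3

With a 5-note motive the entries are B3, A3, G3, each down a 2nd from the previous.
Extending down a 2nd: F#3 → E3.
From E3 the diatonic shape gives E3 C3 B2 D3 F#3.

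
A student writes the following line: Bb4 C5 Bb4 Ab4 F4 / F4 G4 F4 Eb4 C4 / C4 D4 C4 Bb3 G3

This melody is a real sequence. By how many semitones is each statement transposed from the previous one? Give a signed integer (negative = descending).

With a 5-note motive the entries are Bb4, F4, C4, each down a 4th from the previous.
Counting half-steps from Bb4 to F4: -5.

-5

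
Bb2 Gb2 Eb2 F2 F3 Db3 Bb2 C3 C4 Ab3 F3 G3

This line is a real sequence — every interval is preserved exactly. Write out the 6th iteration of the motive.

A5 F5 D5 E5

Unit = 4 notes; the statements start on Bb2, F3, C4, moving up a 5th each time.
Continuing the starts: G4 → D5 → A5.
From A5 the exact shape gives A5 F5 D5 E5.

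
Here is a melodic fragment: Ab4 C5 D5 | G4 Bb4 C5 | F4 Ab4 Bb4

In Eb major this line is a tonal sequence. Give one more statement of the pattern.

Eb4 G4 Ab4

With a 3-note motive the entries are Ab4, G4, F4, each down a 2nd from the previous.
Statement 4 starts on Eb4 and keeps the same diatonic contour: Eb4 G4 Ab4.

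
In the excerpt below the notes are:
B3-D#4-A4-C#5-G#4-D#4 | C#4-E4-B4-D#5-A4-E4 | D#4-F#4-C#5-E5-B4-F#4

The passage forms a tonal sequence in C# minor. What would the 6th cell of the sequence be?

G#4 B4 F#5 A5 E5 B4

Taking 6-note groups, the heads are B3, C#4, D#4: the pattern moves up a 2nd.
Extending up a 2nd: E4 → F#4 → G#4.
So cell 6 is G#4 B4 F#5 A5 E5 B4.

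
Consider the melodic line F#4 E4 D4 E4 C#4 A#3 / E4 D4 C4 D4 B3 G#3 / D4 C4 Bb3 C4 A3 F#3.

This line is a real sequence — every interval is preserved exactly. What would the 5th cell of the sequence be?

Bb3 Ab3 Gb3 Ab3 F3 D3

The 6-note cells begin on F#4, E4, D4 — each down a 2nd from the last.
Extending down a 2nd: C4 → Bb3.
So cell 5 is Bb3 Ab3 Gb3 Ab3 F3 D3.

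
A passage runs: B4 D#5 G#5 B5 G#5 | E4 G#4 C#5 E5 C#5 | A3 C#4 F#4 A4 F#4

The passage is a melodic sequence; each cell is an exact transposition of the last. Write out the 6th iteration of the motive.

C2 E2 A2 C3 A2

Taking 5-note groups, the heads are B4, E4, A3: the pattern moves down a 5th.
Continuing the starts: D3 → G2 → C2.
From C2 the exact shape gives C2 E2 A2 C3 A2.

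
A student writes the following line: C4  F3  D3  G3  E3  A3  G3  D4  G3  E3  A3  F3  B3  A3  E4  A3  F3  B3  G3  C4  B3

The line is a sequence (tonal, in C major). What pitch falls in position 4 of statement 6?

E4

The unit is 7 notes. Position-4 pitches of the 3 shown cells: G3, A3, B3.
Carrying that up a 2nd forward: C4 → D4 → E4.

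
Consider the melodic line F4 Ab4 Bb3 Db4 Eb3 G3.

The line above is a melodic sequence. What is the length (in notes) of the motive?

2

There are 6 notes; a 2-note unit gives 3 cells:
F4 Ab4 | Bb3 Db4 | Eb3 G3
That's a consistent down a 5th shift per cell, and no other grouping gives one.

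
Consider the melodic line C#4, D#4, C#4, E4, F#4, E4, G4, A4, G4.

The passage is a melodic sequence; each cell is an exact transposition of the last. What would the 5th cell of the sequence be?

With a 3-note motive the entries are C#4, E4, G4, each up a 3rd from the previous.
Continuing the starts: Bb4 → Db5.
Statement 5 starts on Db5 and keeps the same exact contour: Db5 Eb5 Db5.

Db5 Eb5 Db5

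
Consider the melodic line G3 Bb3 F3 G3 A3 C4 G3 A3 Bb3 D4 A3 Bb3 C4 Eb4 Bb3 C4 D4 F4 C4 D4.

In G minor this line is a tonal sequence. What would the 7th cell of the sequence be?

The 4-note cells begin on G3, A3, Bb3, C4, D4 — each up a 2nd from the last.
Extending up a 2nd: Eb4 → F4.
So cell 7 is F4 A4 Eb4 F4.

F4 A4 Eb4 F4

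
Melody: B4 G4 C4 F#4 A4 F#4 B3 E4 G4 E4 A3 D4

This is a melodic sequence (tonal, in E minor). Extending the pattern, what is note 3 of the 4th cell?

The unit is 4 notes. Position-3 pitches of the 3 shown cells: C4, B3, A3.
One more down a 2nd gives G3.

G3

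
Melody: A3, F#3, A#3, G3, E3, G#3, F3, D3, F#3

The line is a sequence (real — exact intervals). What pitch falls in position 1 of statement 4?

With 3-note cells, note 1 of each statement runs A3, G3, F3.
One more down a 2nd gives Eb3.

Eb3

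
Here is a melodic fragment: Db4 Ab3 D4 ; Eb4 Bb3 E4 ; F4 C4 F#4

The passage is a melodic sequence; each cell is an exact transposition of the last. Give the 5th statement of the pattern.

A4 E4 A#4

The 3-note cells begin on Db4, Eb4, F4 — each up a 2nd from the last.
Continuing the starts: G4 → A4.
So cell 5 is A4 E4 A#4.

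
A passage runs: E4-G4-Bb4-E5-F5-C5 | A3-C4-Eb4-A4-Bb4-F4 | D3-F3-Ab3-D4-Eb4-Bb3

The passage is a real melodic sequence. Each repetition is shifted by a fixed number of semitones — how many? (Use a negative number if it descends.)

The 6-note cells begin on E4, A3, D3 — each down a 5th from the last.
E4 to A3 spans -7 semitones.

-7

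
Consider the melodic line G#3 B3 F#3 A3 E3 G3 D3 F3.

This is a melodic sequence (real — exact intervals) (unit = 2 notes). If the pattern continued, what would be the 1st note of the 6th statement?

Bb2

Grouping in 2s, the 1st note of each cell is G#3, F#3, E3, D3.
Extending down a 2nd: C3 → Bb2.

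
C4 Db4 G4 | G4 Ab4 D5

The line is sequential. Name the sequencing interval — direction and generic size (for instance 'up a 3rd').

The 3-note cells begin on C4, G4 — each up a 5th from the last.
From C4 to G4: up a 5th.

up a 5th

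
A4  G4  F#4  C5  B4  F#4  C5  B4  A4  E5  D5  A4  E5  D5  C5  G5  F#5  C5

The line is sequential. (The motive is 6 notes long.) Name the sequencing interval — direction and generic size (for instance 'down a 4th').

up a 3rd

Unit = 6 notes; the statements start on A4, C5, E5, moving up a 3rd each time.
A4 to C5 is up a 3rd.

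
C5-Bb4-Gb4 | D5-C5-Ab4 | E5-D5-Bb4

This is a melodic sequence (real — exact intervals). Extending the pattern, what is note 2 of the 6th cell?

G#5

With 3-note cells, note 2 of each statement runs Bb4, C5, D5.
Carrying that up a 2nd forward: E5 → F#5 → G#5.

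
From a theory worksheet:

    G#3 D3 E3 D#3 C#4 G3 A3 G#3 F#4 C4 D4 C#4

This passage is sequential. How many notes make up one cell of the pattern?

4

There are 12 notes; a 4-note unit gives 3 cells:
G#3 D3 E3 D#3 | C#4 G3 A3 G#3 | F#4 C4 D4 C#4
That's a consistent up a 4th shift per cell, and no other grouping gives one.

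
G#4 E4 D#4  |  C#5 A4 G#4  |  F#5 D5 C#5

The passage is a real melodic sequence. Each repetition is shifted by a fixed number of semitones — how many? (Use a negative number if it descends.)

Unit = 3 notes; the statements start on G#4, C#5, F#5, moving up a 4th each time.
Counting half-steps from G#4 to C#5: 5.

5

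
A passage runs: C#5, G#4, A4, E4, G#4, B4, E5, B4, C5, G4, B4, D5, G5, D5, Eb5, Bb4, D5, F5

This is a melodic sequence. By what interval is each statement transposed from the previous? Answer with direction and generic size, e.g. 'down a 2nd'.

up a 3rd

The 6-note cells begin on C#5, E5, G5 — each up a 3rd from the last.
C#5 to E5 is up a 3rd.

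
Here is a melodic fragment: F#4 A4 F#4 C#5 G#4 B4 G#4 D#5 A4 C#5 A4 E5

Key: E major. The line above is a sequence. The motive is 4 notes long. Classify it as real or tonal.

Every note is diatonic to E major.
Cell 1 has +3 semitones from note 1 to 2, but cell 3 has +4 — the interval quality changes while the contour stays the same, which is the hallmark of a tonal sequence.

tonal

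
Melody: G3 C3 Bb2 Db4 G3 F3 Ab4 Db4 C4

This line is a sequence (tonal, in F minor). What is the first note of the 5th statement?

With a 3-note motive the entries are G3, Db4, Ab4, each up a 5th from the previous.
Continuing: Eb5 → Bb5. Statement 5 starts on Bb5.

Bb5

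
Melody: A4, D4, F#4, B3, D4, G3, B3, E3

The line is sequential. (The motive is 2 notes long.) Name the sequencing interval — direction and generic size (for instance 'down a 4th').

down a 3rd

The 2-note cells begin on A4, F#4, D4, B3 — each down a 3rd from the last.
A4 to F#4 is down a 3rd.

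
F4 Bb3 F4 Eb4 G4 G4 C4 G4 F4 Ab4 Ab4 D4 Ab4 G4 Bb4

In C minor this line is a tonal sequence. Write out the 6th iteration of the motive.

D5 G4 D5 C5 Eb5

With a 5-note motive the entries are F4, G4, Ab4, each up a 2nd from the previous.
Continuing the starts: Bb4 → C5 → D5.
From D5 the diatonic shape gives D5 G4 D5 C5 Eb5.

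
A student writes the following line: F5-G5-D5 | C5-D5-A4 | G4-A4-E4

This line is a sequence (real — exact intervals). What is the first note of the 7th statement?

Taking 3-note groups, the heads are F5, C5, G4: the pattern moves down a 4th.
Extending the heads down a 4th: D4 → A3 → E3 → B2.

B2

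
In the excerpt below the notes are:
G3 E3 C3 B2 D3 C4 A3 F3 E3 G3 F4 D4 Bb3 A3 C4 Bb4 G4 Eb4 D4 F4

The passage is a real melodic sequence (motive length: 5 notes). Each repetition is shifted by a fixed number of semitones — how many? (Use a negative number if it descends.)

5

Unit = 5 notes; the statements start on G3, C4, F4, Bb4, moving up a 4th each time.
G3→C4 is 60 − 55 = 5 semitones.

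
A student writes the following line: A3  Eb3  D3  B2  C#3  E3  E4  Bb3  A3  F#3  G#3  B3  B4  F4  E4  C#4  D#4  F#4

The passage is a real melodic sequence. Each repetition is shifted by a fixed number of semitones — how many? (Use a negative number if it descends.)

Taking 6-note groups, the heads are A3, E4, B4: the pattern moves up a 5th.
A3→E4 is 64 − 57 = 7 semitones.

7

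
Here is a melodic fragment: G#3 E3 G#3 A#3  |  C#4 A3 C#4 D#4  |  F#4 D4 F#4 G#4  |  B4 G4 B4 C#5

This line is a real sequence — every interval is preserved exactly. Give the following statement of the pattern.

E5 C5 E5 F#5

The 4-note cells begin on G#3, C#4, F#4, B4 — each up a 4th from the last.
So cell 5 is E5 C5 E5 F#5.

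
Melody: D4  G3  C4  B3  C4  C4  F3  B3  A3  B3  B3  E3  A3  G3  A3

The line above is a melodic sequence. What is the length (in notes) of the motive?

5

Try groups of 5 (3 cells in 15 notes):
D4 G3 C4 B3 C4 | C4 F3 B3 A3 B3 | B3 E3 A3 G3 A3
That's a consistent down a 2nd shift per cell, and no other grouping gives one.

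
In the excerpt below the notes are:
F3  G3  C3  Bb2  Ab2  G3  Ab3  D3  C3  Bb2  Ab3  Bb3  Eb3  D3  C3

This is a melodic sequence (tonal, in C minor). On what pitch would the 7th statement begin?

Eb4

Taking 5-note groups, the heads are F3, G3, Ab3: the pattern moves up a 2nd.
Extending the heads up a 2nd: Bb3 → C4 → D4 → Eb4.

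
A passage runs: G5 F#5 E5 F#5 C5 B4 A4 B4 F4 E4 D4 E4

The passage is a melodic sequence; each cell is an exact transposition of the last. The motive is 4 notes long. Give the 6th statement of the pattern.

Ab2 G2 F2 G2

Taking 4-note groups, the heads are G5, C5, F4: the pattern moves down a 5th.
Extending down a 5th: Bb3 → Eb3 → Ab2.
From Ab2 the exact shape gives Ab2 G2 F2 G2.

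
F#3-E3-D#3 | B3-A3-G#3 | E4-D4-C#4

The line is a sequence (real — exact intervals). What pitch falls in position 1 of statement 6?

G5

Grouping in 3s, the 1st note of each cell is F#3, B3, E4.
Each moves up a 4th. Continuing: A4 → D5 → G5.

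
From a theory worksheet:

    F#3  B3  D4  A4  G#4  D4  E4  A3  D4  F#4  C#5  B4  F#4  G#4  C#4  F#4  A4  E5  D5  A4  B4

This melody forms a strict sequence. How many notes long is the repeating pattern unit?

Try groups of 7 (3 cells in 21 notes):
F#3 B3 D4 A4 G#4 D4 E4 | A3 D4 F#4 C#5 B4 F#4 G#4 | C#4 F#4 A4 E5 D5 A4 B4
Every group is a transposition up a 3rd of the one before; no shorter unit works.

7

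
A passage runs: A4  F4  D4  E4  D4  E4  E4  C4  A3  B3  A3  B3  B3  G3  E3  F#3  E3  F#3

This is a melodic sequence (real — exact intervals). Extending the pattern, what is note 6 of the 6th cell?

D#2

With 6-note cells, note 6 of each statement runs E4, B3, F#3.
Extending down a 4th: C#3 → G#2 → D#2.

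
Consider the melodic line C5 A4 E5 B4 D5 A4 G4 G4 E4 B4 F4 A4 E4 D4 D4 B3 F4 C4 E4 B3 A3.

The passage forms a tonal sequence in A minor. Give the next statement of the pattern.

Taking 7-note groups, the heads are C5, G4, D4: the pattern moves down a 4th.
Statement 4 starts on A3 and keeps the same diatonic contour: A3 F3 C4 G3 B3 F3 E3.

A3 F3 C4 G3 B3 F3 E3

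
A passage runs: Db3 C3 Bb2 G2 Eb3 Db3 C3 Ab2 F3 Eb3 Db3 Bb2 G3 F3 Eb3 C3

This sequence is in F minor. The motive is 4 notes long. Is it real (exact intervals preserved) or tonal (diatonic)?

tonal

Every note is diatonic to F minor.
Cell 1 has -1 semitones from note 1 to 2, but cell 2 has -2 — the interval quality changes while the contour stays the same, which is the hallmark of a tonal sequence.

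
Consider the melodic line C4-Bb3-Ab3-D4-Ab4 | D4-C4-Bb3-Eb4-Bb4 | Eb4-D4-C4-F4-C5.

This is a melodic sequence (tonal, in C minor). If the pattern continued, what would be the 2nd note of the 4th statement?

With 5-note cells, note 2 of each statement runs Bb3, C4, D4.
From D4, up a 2nd gives Eb4.

Eb4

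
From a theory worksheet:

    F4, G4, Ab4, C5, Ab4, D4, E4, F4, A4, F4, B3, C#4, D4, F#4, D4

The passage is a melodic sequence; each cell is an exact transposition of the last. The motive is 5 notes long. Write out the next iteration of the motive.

G#3 A#3 B3 D#4 B3

Taking 5-note groups, the heads are F4, D4, B3: the pattern moves down a 3rd.
So cell 4 is G#3 A#3 B3 D#4 B3.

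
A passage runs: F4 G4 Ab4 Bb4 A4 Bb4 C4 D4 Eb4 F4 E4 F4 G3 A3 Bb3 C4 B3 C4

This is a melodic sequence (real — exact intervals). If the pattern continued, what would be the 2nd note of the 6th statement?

Grouping in 6s, the 2nd note of each cell is G4, D4, A3.
Carrying that down a 4th forward: E3 → B2 → F#2.

F#2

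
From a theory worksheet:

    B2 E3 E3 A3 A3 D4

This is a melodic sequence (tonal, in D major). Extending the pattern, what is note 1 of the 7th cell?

With 2-note cells, note 1 of each statement runs B2, E3, A3.
Extending up a 4th: D4 → G4 → C#5 → F#5.

F#5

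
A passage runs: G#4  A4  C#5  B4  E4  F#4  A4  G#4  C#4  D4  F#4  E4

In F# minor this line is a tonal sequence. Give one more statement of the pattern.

A3 B3 D4 C#4

The 4-note cells begin on G#4, E4, C#4 — each down a 3rd from the last.
Statement 4 starts on A3 and keeps the same diatonic contour: A3 B3 D4 C#4.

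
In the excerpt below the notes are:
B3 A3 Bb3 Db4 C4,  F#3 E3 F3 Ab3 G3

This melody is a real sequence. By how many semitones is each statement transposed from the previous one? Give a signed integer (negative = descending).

-5

Taking 5-note groups, the heads are B3, F#3: the pattern moves down a 4th.
B3→F#3 is 54 − 59 = -5 semitones.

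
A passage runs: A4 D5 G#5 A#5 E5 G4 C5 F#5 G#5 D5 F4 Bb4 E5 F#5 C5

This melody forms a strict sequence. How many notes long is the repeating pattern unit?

5

15 notes total. Splitting into 3 groups of 5:
A4 D5 G#5 A#5 E5 | G4 C5 F#5 G#5 D5 | F4 Bb4 E5 F#5 C5
That's a consistent down a 2nd shift per cell, and no other grouping gives one.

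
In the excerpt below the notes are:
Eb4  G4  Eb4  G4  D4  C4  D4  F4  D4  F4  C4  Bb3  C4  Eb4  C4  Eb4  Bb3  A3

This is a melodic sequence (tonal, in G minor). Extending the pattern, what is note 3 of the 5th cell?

With 6-note cells, note 3 of each statement runs Eb4, D4, C4.
Carrying that down a 2nd forward: Bb3 → A3.

A3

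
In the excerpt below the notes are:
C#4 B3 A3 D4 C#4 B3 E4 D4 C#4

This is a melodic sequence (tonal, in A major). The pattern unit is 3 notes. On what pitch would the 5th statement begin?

G#4

Unit = 3 notes; the statements start on C#4, D4, E4, moving up a 2nd each time.
Continuing: F#4 → G#4. Statement 5 starts on G#4.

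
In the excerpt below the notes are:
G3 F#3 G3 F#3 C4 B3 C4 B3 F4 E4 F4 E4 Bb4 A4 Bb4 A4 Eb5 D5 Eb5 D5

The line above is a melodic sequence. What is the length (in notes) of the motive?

4

Try groups of 4 (5 cells in 20 notes):
G3 F#3 G3 F#3 | C4 B3 C4 B3 | F4 E4 F4 E4 | Bb4 A4 Bb4 A4 | Eb5 D5 Eb5 D5
Each cell is the previous one up a 4th — so the unit is 4 notes.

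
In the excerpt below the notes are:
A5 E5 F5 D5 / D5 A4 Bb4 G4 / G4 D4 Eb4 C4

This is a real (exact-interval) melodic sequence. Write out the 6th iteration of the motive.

Bb2 F2 Gb2 Eb2

Unit = 4 notes; the statements start on A5, D5, G4, moving down a 5th each time.
Extending down a 5th: C4 → F3 → Bb2.
Statement 6 starts on Bb2 and keeps the same exact contour: Bb2 F2 Gb2 Eb2.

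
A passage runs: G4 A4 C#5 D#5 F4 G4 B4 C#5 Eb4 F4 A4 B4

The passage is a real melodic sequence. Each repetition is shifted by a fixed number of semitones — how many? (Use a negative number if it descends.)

With a 4-note motive the entries are G4, F4, Eb4, each down a 2nd from the previous.
G4→F4 is 65 − 67 = -2 semitones.

-2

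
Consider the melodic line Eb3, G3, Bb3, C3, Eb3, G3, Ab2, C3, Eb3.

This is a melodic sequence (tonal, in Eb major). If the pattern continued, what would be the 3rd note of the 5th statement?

Ab2

The unit is 3 notes. Position-3 pitches of the 3 shown cells: Bb3, G3, Eb3.
Carrying that down a 3rd forward: C3 → Ab2.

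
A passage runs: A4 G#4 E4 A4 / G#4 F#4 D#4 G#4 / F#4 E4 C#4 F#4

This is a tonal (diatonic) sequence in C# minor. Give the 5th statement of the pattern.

Unit = 4 notes; the statements start on A4, G#4, F#4, moving down a 2nd each time.
Continuing the starts: E4 → D#4.
Statement 5 starts on D#4 and keeps the same diatonic contour: D#4 C#4 A3 D#4.

D#4 C#4 A3 D#4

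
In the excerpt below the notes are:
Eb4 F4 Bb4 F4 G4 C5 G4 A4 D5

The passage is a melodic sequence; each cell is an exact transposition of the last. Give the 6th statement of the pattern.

Unit = 3 notes; the statements start on Eb4, F4, G4, moving up a 2nd each time.
Continuing the starts: A4 → B4 → C#5.
Statement 6 starts on C#5 and keeps the same exact contour: C#5 D#5 G#5.

C#5 D#5 G#5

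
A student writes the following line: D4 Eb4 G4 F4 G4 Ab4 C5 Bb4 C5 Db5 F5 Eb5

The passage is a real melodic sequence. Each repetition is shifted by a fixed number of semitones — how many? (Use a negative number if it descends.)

Unit = 4 notes; the statements start on D4, G4, C5, moving up a 4th each time.
D4→G4 is 67 − 62 = 5 semitones.

5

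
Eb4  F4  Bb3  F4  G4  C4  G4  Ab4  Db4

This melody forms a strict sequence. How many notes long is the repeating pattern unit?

3

9 notes total. Splitting into 3 groups of 3:
Eb4 F4 Bb3 | F4 G4 C4 | G4 Ab4 Db4
That's a consistent up a 2nd shift per cell, and no other grouping gives one.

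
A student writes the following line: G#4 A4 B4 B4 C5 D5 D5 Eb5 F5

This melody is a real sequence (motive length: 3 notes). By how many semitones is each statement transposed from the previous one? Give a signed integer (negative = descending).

The 3-note cells begin on G#4, B4, D5 — each up a 3rd from the last.
G#4 to B4 spans +3 semitones.

3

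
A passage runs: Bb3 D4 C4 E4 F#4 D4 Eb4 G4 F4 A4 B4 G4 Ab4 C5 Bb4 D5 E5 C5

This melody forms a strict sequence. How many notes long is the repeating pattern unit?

6

18 notes total. Splitting into 3 groups of 6:
Bb3 D4 C4 E4 F#4 D4 | Eb4 G4 F4 A4 B4 G4 | Ab4 C5 Bb4 D5 E5 C5
That's a consistent up a 4th shift per cell, and no other grouping gives one.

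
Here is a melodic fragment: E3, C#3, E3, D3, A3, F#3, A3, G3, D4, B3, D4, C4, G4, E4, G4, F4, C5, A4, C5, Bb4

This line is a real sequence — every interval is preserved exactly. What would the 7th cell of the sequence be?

Bb5 G5 Bb5 Ab5

Unit = 4 notes; the statements start on E3, A3, D4, G4, C5, moving up a 4th each time.
Extending up a 4th: F5 → Bb5.
So cell 7 is Bb5 G5 Bb5 Ab5.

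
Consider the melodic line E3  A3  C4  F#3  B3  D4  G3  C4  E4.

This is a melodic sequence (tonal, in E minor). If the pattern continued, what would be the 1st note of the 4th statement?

A3

Grouping in 3s, the 1st note of each cell is E3, F#3, G3.
Each moves up a 2nd; the next is A3.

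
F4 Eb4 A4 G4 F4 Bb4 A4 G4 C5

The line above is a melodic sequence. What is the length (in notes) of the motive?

3

There are 9 notes; a 3-note unit gives 3 cells:
F4 Eb4 A4 | G4 F4 Bb4 | A4 G4 C5
Each cell is the previous one up a 2nd — so the unit is 3 notes.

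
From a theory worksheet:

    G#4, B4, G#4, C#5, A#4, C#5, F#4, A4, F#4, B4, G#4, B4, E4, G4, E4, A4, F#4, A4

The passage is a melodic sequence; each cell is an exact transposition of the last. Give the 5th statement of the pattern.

The 6-note cells begin on G#4, F#4, E4 — each down a 2nd from the last.
Continuing the starts: D4 → C4.
From C4 the exact shape gives C4 Eb4 C4 F4 D4 F4.

C4 Eb4 C4 F4 D4 F4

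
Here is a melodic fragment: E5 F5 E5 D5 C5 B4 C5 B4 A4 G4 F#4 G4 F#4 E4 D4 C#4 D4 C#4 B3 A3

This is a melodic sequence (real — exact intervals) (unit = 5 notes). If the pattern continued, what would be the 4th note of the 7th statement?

The unit is 5 notes. Position-4 pitches of the 4 shown cells: D5, A4, E4, B3.
Each moves down a 4th. Continuing: F#3 → C#3 → G#2.

G#2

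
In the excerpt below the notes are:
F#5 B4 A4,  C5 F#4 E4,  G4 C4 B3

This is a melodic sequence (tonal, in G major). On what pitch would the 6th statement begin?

With a 3-note motive the entries are F#5, C5, G4, each down a 4th from the previous.
Extending the heads down a 4th: D4 → A3 → E3.

E3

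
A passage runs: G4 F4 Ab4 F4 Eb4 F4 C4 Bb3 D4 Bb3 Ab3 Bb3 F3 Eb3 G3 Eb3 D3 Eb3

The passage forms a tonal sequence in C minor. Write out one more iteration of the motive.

Bb2 Ab2 C3 Ab2 G2 Ab2

Unit = 6 notes; the statements start on G4, C4, F3, moving down a 5th each time.
From Bb2 the diatonic shape gives Bb2 Ab2 C3 Ab2 G2 Ab2.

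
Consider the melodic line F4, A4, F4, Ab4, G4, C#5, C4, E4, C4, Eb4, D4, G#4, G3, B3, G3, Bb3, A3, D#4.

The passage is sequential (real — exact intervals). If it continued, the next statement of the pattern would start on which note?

D3

With a 6-note motive the entries are F4, C4, G3, each down a 4th from the previous.
The next head, down a 4th from G3, is D3.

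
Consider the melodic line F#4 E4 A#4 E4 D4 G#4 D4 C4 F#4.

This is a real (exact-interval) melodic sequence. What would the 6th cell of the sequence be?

Ab3 Gb3 C4

With a 3-note motive the entries are F#4, E4, D4, each down a 2nd from the previous.
Extending down a 2nd: C4 → Bb3 → Ab3.
So cell 6 is Ab3 Gb3 C4.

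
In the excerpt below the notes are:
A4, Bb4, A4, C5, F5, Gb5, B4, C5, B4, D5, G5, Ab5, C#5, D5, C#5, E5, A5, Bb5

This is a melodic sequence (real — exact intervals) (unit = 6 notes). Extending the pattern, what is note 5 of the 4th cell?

With 6-note cells, note 5 of each statement runs F5, G5, A5.
One more up a 2nd gives B5.

B5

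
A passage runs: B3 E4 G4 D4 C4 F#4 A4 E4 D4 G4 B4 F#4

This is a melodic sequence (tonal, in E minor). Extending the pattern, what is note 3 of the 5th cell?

D5

Grouping in 4s, the 3rd note of each cell is G4, A4, B4.
Extending up a 2nd: C5 → D5.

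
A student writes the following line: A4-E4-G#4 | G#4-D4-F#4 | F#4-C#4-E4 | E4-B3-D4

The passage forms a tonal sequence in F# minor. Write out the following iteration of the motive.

D4 A3 C#4

Unit = 3 notes; the statements start on A4, G#4, F#4, E4, moving down a 2nd each time.
So cell 5 is D4 A3 C#4.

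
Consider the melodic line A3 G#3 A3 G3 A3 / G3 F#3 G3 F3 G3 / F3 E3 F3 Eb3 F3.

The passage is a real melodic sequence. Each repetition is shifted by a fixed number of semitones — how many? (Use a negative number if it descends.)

Unit = 5 notes; the statements start on A3, G3, F3, moving down a 2nd each time.
Counting half-steps from A3 to G3: -2.

-2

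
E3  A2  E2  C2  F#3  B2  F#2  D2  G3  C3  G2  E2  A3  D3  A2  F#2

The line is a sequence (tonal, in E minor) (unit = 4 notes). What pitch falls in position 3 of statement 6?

C3

With 4-note cells, note 3 of each statement runs E2, F#2, G2, A2.
Carrying that up a 2nd forward: B2 → C3.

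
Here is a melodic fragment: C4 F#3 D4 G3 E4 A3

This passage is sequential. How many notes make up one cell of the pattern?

2

There are 6 notes; a 2-note unit gives 3 cells:
C4 F#3 | D4 G3 | E4 A3
Every group is a transposition up a 2nd of the one before; no shorter unit works.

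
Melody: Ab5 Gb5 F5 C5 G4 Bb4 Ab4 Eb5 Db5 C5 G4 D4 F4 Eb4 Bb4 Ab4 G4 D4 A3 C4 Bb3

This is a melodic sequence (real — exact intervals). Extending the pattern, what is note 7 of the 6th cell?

G2

The unit is 7 notes. Position-7 pitches of the 3 shown cells: Ab4, Eb4, Bb3.
Carrying that down a 4th forward: F3 → C3 → G2.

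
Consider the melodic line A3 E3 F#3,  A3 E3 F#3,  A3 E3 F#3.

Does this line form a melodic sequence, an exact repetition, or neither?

repetition

Each 3-note cell is identical (A3 E3 F#3), restated at the same pitch.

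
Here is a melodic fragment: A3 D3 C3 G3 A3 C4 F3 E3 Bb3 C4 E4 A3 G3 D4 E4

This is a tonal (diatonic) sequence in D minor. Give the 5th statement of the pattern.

Bb4 E4 D4 A4 Bb4

With a 5-note motive the entries are A3, C4, E4, each up a 3rd from the previous.
Continuing the starts: G4 → Bb4.
Statement 5 starts on Bb4 and keeps the same diatonic contour: Bb4 E4 D4 A4 Bb4.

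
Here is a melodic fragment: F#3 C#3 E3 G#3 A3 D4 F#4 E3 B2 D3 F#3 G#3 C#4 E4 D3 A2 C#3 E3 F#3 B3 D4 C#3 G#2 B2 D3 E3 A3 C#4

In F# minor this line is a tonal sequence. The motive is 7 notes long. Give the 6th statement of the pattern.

A2 E2 G#2 B2 C#3 F#3 A3

With a 7-note motive the entries are F#3, E3, D3, C#3, each down a 2nd from the previous.
Continuing the starts: B2 → A2.
So cell 6 is A2 E2 G#2 B2 C#3 F#3 A3.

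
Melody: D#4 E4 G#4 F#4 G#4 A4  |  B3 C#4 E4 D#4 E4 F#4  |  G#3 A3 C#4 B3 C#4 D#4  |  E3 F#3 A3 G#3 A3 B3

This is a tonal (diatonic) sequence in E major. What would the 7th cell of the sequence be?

Taking 6-note groups, the heads are D#4, B3, G#3, E3: the pattern moves down a 3rd.
Continuing the starts: C#3 → A2 → F#2.
Statement 7 starts on F#2 and keeps the same diatonic contour: F#2 G#2 B2 A2 B2 C#3.

F#2 G#2 B2 A2 B2 C#3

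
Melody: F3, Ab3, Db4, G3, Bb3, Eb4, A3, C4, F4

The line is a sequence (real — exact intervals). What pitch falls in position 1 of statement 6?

The unit is 3 notes. Position-1 pitches of the 3 shown cells: F3, G3, A3.
Carrying that up a 2nd forward: B3 → C#4 → D#4.

D#4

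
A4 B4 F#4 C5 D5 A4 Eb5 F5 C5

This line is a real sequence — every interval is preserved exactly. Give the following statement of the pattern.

Gb5 Ab5 Eb5

Taking 3-note groups, the heads are A4, C5, Eb5: the pattern moves up a 3rd.
From Gb5 the exact shape gives Gb5 Ab5 Eb5.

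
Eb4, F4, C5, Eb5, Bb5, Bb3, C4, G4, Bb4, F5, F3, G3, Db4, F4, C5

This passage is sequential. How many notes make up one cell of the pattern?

Try groups of 5 (3 cells in 15 notes):
Eb4 F4 C5 Eb5 Bb5 | Bb3 C4 G4 Bb4 F5 | F3 G3 Db4 F4 C5
That's a consistent down a 4th shift per cell, and no other grouping gives one.

5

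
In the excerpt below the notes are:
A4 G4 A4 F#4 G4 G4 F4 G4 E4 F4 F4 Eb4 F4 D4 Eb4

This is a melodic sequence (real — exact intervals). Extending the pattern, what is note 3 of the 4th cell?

Grouping in 5s, the 3rd note of each cell is A4, G4, F4.
One more down a 2nd gives Eb4.

Eb4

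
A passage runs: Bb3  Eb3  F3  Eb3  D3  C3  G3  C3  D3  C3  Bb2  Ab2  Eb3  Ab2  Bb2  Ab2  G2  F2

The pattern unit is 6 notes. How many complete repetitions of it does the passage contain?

18 notes in groups of 6 gives 18/6 = 3 statements.
Starts: Bb3, G3, Eb3 — each down a 3rd.

3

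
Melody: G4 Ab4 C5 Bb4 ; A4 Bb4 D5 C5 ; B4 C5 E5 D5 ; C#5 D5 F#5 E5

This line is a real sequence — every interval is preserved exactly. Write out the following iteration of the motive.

D#5 E5 G#5 F#5

Taking 4-note groups, the heads are G4, A4, B4, C#5: the pattern moves up a 2nd.
So cell 5 is D#5 E5 G#5 F#5.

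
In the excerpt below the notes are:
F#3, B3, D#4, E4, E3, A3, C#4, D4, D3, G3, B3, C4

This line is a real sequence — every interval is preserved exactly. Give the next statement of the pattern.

Unit = 4 notes; the statements start on F#3, E3, D3, moving down a 2nd each time.
From C3 the exact shape gives C3 F3 A3 Bb3.

C3 F3 A3 Bb3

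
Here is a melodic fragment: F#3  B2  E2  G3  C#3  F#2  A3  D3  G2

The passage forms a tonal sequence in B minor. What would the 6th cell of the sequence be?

The 3-note cells begin on F#3, G3, A3 — each up a 2nd from the last.
Extending up a 2nd: B3 → C#4 → D4.
From D4 the diatonic shape gives D4 G3 C#3.

D4 G3 C#3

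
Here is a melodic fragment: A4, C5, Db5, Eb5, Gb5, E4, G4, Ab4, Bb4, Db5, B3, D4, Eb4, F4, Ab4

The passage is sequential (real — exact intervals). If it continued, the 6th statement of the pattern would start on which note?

The 5-note cells begin on A4, E4, B3 — each down a 4th from the last.
Extending the heads down a 4th: F#3 → C#3 → G#2.

G#2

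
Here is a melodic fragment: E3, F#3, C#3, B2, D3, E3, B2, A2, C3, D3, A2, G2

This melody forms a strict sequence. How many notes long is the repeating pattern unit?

4

Try groups of 4 (3 cells in 12 notes):
E3 F#3 C#3 B2 | D3 E3 B2 A2 | C3 D3 A2 G2
Every group is a transposition down a 2nd of the one before; no shorter unit works.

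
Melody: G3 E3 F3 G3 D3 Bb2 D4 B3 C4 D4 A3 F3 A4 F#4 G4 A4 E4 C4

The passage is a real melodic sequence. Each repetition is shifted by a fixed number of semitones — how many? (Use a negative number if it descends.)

Unit = 6 notes; the statements start on G3, D4, A4, moving up a 5th each time.
G3→D4 is 62 − 55 = 7 semitones.

7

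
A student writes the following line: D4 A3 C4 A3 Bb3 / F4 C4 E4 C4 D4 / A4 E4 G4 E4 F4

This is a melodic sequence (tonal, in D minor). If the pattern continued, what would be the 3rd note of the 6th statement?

Grouping in 5s, the 3rd note of each cell is C4, E4, G4.
Each moves up a 3rd. Continuing: Bb4 → D5 → F5.

F5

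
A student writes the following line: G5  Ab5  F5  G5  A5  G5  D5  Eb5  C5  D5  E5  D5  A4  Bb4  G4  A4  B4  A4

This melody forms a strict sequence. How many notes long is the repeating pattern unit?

6

18 notes total. Splitting into 3 groups of 6:
G5 Ab5 F5 G5 A5 G5 | D5 Eb5 C5 D5 E5 D5 | A4 Bb4 G4 A4 B4 A4
Every group is a transposition down a 4th of the one before; no shorter unit works.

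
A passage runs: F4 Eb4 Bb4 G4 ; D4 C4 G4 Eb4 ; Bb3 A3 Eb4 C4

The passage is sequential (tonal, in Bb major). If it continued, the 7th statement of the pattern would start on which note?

With a 4-note motive the entries are F4, D4, Bb3, each down a 3rd from the previous.
Continuing: G3 → Eb3 → C3 → A2. Statement 7 starts on A2.

A2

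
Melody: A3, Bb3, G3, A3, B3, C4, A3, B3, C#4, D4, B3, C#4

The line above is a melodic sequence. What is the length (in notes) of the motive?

4

There are 12 notes; a 4-note unit gives 3 cells:
A3 Bb3 G3 A3 | B3 C4 A3 B3 | C#4 D4 B3 C#4
Every group is a transposition up a 2nd of the one before; no shorter unit works.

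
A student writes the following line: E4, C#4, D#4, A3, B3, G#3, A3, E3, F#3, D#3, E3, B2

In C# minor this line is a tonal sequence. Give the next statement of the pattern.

Unit = 4 notes; the statements start on E4, B3, F#3, moving down a 4th each time.
From C#3 the diatonic shape gives C#3 A2 B2 F#2.

C#3 A2 B2 F#2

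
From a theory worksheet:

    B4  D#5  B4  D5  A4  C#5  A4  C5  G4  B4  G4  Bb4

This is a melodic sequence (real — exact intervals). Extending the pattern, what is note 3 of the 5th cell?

Eb4

Grouping in 4s, the 3rd note of each cell is B4, A4, G4.
Extending down a 2nd: F4 → Eb4.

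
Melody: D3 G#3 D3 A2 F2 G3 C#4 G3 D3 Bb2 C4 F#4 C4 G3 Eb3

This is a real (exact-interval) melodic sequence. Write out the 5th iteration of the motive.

Taking 5-note groups, the heads are D3, G3, C4: the pattern moves up a 4th.
Carrying on: F4 → Bb4.
From Bb4 the exact shape gives Bb4 E5 Bb4 F4 Db4.

Bb4 E5 Bb4 F4 Db4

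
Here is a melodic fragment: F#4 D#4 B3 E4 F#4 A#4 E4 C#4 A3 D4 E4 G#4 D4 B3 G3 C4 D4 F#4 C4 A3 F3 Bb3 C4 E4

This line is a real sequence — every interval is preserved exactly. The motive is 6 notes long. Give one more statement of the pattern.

The 6-note cells begin on F#4, E4, D4, C4 — each down a 2nd from the last.
So cell 5 is Bb3 G3 Eb3 Ab3 Bb3 D4.

Bb3 G3 Eb3 Ab3 Bb3 D4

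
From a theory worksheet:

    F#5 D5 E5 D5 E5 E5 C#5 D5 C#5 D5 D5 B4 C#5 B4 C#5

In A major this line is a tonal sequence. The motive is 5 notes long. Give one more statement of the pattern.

Taking 5-note groups, the heads are F#5, E5, D5: the pattern moves down a 2nd.
So cell 4 is C#5 A4 B4 A4 B4.

C#5 A4 B4 A4 B4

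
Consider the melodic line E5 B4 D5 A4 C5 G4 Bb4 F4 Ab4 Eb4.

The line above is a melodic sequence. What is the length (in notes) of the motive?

2

Try groups of 2 (5 cells in 10 notes):
E5 B4 | D5 A4 | C5 G4 | Bb4 F4 | Ab4 Eb4
Each cell is the previous one down a 2nd — so the unit is 2 notes.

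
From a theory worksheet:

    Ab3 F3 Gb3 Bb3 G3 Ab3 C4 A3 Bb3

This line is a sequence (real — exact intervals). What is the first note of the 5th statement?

The 3-note cells begin on Ab3, Bb3, C4 — each up a 2nd from the last.
Continuing: D4 → E4. Statement 5 starts on E4.

E4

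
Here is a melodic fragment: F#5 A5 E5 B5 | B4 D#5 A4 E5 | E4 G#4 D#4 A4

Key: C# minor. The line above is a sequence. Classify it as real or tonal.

Every note is diatonic to C# minor.
Cell 1 has +3 semitones from note 1 to 2, but cell 2 has +4 — the interval quality changes while the contour stays the same, which is the hallmark of a tonal sequence.

tonal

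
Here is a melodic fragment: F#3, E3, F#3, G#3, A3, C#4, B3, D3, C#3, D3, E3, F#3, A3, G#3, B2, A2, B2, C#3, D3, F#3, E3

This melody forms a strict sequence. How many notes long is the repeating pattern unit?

Try groups of 7 (3 cells in 21 notes):
F#3 E3 F#3 G#3 A3 C#4 B3 | D3 C#3 D3 E3 F#3 A3 G#3 | B2 A2 B2 C#3 D3 F#3 E3
That's a consistent down a 3rd shift per cell, and no other grouping gives one.

7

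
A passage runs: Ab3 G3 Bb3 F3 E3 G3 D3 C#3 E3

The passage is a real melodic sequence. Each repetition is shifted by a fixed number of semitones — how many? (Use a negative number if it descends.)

Unit = 3 notes; the statements start on Ab3, F3, D3, moving down a 3rd each time.
Counting half-steps from Ab3 to F3: -3.

-3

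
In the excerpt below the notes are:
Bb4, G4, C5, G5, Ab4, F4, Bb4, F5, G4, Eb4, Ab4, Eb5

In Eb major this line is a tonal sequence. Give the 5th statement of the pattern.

Eb4 C4 F4 C5

With a 4-note motive the entries are Bb4, Ab4, G4, each down a 2nd from the previous.
Extending down a 2nd: F4 → Eb4.
So cell 5 is Eb4 C4 F4 C5.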